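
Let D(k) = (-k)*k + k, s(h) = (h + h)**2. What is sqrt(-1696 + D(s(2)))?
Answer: 44*I ≈ 44.0*I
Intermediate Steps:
s(h) = 4*h**2 (s(h) = (2*h)**2 = 4*h**2)
D(k) = k - k**2 (D(k) = -k**2 + k = k - k**2)
sqrt(-1696 + D(s(2))) = sqrt(-1696 + (4*2**2)*(1 - 4*2**2)) = sqrt(-1696 + (4*4)*(1 - 4*4)) = sqrt(-1696 + 16*(1 - 1*16)) = sqrt(-1696 + 16*(1 - 16)) = sqrt(-1696 + 16*(-15)) = sqrt(-1696 - 240) = sqrt(-1936) = 44*I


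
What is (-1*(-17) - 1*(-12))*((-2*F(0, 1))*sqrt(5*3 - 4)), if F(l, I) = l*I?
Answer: 0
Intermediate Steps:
F(l, I) = I*l
(-1*(-17) - 1*(-12))*((-2*F(0, 1))*sqrt(5*3 - 4)) = (-1*(-17) - 1*(-12))*((-2*0)*sqrt(5*3 - 4)) = (17 + 12)*((-2*0)*sqrt(15 - 4)) = 29*(0*sqrt(11)) = 29*0 = 0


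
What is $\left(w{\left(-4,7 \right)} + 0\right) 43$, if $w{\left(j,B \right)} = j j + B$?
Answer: $989$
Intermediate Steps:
$w{\left(j,B \right)} = B + j^{2}$ ($w{\left(j,B \right)} = j^{2} + B = B + j^{2}$)
$\left(w{\left(-4,7 \right)} + 0\right) 43 = \left(\left(7 + \left(-4\right)^{2}\right) + 0\right) 43 = \left(\left(7 + 16\right) + 0\right) 43 = \left(23 + 0\right) 43 = 23 \cdot 43 = 989$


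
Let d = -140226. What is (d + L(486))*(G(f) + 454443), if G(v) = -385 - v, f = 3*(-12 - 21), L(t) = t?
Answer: -63463899180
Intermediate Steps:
f = -99 (f = 3*(-33) = -99)
(d + L(486))*(G(f) + 454443) = (-140226 + 486)*((-385 - 1*(-99)) + 454443) = -139740*((-385 + 99) + 454443) = -139740*(-286 + 454443) = -139740*454157 = -63463899180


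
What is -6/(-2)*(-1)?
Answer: -3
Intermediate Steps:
-6/(-2)*(-1) = -6*(-½)*(-1) = 3*(-1) = -3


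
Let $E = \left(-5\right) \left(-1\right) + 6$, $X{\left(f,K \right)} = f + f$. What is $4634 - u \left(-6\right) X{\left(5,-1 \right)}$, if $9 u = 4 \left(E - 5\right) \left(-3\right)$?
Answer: $4154$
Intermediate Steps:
$X{\left(f,K \right)} = 2 f$
$E = 11$ ($E = 5 + 6 = 11$)
$u = -8$ ($u = \frac{4 \left(11 - 5\right) \left(-3\right)}{9} = \frac{4 \cdot 6 \left(-3\right)}{9} = \frac{24 \left(-3\right)}{9} = \frac{1}{9} \left(-72\right) = -8$)
$4634 - u \left(-6\right) X{\left(5,-1 \right)} = 4634 - \left(-8\right) \left(-6\right) 2 \cdot 5 = 4634 - 48 \cdot 10 = 4634 - 480 = 4154$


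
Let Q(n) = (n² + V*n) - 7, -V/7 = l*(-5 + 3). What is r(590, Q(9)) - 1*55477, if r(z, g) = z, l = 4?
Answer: -54887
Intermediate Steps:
V = 56 (V = -28*(-5 + 3) = -28*(-2) = -7*(-8) = 56)
Q(n) = -7 + n² + 56*n (Q(n) = (n² + 56*n) - 7 = -7 + n² + 56*n)
r(590, Q(9)) - 1*55477 = 590 - 1*55477 = 590 - 55477 = -54887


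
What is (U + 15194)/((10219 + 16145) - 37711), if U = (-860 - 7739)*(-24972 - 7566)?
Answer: -279809456/11347 ≈ -24659.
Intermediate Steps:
U = 279794262 (U = -8599*(-32538) = 279794262)
(U + 15194)/((10219 + 16145) - 37711) = (279794262 + 15194)/((10219 + 16145) - 37711) = 279809456/(26364 - 37711) = 279809456/(-11347) = 279809456*(-1/11347) = -279809456/11347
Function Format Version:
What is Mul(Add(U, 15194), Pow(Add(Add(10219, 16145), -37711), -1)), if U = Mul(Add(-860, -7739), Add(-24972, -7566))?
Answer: Rational(-279809456, 11347) ≈ -24659.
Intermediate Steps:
U = 279794262 (U = Mul(-8599, -32538) = 279794262)
Mul(Add(U, 15194), Pow(Add(Add(10219, 16145), -37711), -1)) = Mul(Add(279794262, 15194), Pow(Add(Add(10219, 16145), -37711), -1)) = Mul(279809456, Pow(Add(26364, -37711), -1)) = Mul(279809456, Pow(-11347, -1)) = Mul(279809456, Rational(-1, 11347)) = Rational(-279809456, 11347)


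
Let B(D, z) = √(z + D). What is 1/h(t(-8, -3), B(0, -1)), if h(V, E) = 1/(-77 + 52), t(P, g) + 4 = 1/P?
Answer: -25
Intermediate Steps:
t(P, g) = -4 + 1/P
B(D, z) = √(D + z)
h(V, E) = -1/25 (h(V, E) = 1/(-25) = -1/25)
1/h(t(-8, -3), B(0, -1)) = 1/(-1/25) = -25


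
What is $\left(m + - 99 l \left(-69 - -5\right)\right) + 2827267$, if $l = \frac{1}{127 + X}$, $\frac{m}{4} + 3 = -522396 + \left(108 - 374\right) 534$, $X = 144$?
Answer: $\frac{45939481}{271} \approx 1.6952 \cdot 10^{5}$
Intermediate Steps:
$m = -2657772$ ($m = -12 + 4 \left(-522396 + \left(108 - 374\right) 534\right) = -12 + 4 \left(-522396 - 142044\right) = -12 + 4 \left(-664440\right) = -12 - 2657760 = -2657772$)
$l = \frac{1}{271}$ ($l = \frac{1}{127 + 144} = \frac{1}{271} \approx 0.00369$)
$\left(m + - 99 l \left(-69 - -5\right)\right) + 2827267 = \left(-2657772 + \left(-99\right) \frac{1}{271} \left(-69 - -5\right)\right) + 2827267 = \left(-2657772 - \frac{99 \left(-69 + 5\right)}{271}\right) + 2827267 = \left(-2657772 - - \frac{6336}{271}\right) + 2827267 = \left(-2657772 + \frac{6336}{271}\right) + 2827267 = - \frac{720249876}{271} + 2827267 = \frac{45939481}{271}$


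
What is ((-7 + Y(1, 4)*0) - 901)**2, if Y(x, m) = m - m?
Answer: 824464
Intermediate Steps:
Y(x, m) = 0
((-7 + Y(1, 4)*0) - 901)**2 = ((-7 + 0*0) - 901)**2 = ((-7 + 0) - 901)**2 = (-7 - 901)**2 = (-908)**2 = 824464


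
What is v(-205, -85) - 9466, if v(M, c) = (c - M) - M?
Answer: -9141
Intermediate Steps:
v(M, c) = c - 2*M
v(-205, -85) - 9466 = (-85 - 2*(-205)) - 9466 = (-85 + 410) - 9466 = 325 - 9466 = -9141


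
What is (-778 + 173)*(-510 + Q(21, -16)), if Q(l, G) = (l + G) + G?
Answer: 315205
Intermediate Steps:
Q(l, G) = l + 2*G (Q(l, G) = (G + l) + G = l + 2*G)
(-778 + 173)*(-510 + Q(21, -16)) = (-778 + 173)*(-510 + (21 + 2*(-16))) = -605*(-510 + (21 - 32)) = -605*(-510 - 11) = -605*(-521) = 315205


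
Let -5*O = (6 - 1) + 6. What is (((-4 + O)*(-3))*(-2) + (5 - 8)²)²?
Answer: 19881/25 ≈ 795.24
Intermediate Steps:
O = -11/5 (O = -((6 - 1) + 6)/5 = -(5 + 6)/5 = -⅕*11 = -11/5 ≈ -2.2000)
(((-4 + O)*(-3))*(-2) + (5 - 8)²)² = (((-4 - 11/5)*(-3))*(-2) + (5 - 8)²)² = (-31/5*(-3)*(-2) + (-3)²)² = ((93/5)*(-2) + 9)² = (-186/5 + 9)² = (-141/5)² = 19881/25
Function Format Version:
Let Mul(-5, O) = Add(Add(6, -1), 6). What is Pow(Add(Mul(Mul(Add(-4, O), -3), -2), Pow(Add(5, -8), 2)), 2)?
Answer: Rational(19881, 25) ≈ 795.24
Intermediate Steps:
O = Rational(-11, 5) (O = Mul(Rational(-1, 5), Add(Add(6, -1), 6)) = Mul(Rational(-1, 5), Add(5, 6)) = Mul(Rational(-1, 5), 11) = Rational(-11, 5) ≈ -2.2000)
Pow(Add(Mul(Mul(Add(-4, O), -3), -2), Pow(Add(5, -8), 2)), 2) = Pow(Add(Mul(Mul(Add(-4, Rational(-11, 5)), -3), -2), Pow(Add(5, -8), 2)), 2) = Pow(Add(Mul(Mul(Rational(-31, 5), -3), -2), Pow(-3, 2)), 2) = Pow(Add(Mul(Rational(93, 5), -2), 9), 2) = Pow(Add(Rational(-186, 5), 9), 2) = Pow(Rational(-141, 5), 2) = Rational(19881, 25)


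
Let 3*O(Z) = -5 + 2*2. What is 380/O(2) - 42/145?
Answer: -165342/145 ≈ -1140.3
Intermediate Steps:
O(Z) = -⅓ (O(Z) = (-5 + 2*2)/3 = (-5 + 4)/3 = (⅓)*(-1) = -⅓)
380/O(2) - 42/145 = 380/(-⅓) - 42/145 = 380*(-3) - 42*1/145 = -1140 - 42/145 = -165342/145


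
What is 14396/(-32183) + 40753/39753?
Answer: 739269611/1279370799 ≈ 0.57784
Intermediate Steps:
14396/(-32183) + 40753/39753 = 14396*(-1/32183) + 40753*(1/39753) = -14396/32183 + 40753/39753 = 739269611/1279370799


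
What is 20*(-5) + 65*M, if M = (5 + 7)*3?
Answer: 2240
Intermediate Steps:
M = 36 (M = 12*3 = 36)
20*(-5) + 65*M = 20*(-5) + 65*36 = -100 + 2340 = 2240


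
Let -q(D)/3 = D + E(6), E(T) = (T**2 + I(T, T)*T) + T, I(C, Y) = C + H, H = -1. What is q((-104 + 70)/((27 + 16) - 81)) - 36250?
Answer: -692905/19 ≈ -36469.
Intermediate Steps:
I(C, Y) = -1 + C (I(C, Y) = C - 1 = -1 + C)
E(T) = T + T**2 + T*(-1 + T) (E(T) = (T**2 + (-1 + T)*T) + T = (T**2 + T*(-1 + T)) + T = T + T**2 + T*(-1 + T))
q(D) = -216 - 3*D (q(D) = -3*(D + 2*6**2) = -3*(D + 2*36) = -3*(D + 72) = -3*(72 + D) = -216 - 3*D)
q((-104 + 70)/((27 + 16) - 81)) - 36250 = (-216 - 3*(-104 + 70)/((27 + 16) - 81)) - 36250 = (-216 - (-102)/(43 - 81)) - 36250 = (-216 - (-102)/(-38)) - 36250 = (-216 - (-102)*(-1)/38) - 36250 = (-216 - 3*17/19) - 36250 = (-216 - 51/19) - 36250 = -4155/19 - 36250 = -692905/19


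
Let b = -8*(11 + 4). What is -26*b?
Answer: 3120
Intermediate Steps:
b = -120 (b = -8*15 = -120)
-26*b = -26*(-120) = 3120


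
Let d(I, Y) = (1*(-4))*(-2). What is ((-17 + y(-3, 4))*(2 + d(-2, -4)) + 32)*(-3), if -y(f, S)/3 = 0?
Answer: 414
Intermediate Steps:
d(I, Y) = 8 (d(I, Y) = -4*(-2) = 8)
y(f, S) = 0 (y(f, S) = -3*0 = 0)
((-17 + y(-3, 4))*(2 + d(-2, -4)) + 32)*(-3) = ((-17 + 0)*(2 + 8) + 32)*(-3) = (-17*10 + 32)*(-3) = (-170 + 32)*(-3) = -138*(-3) = 414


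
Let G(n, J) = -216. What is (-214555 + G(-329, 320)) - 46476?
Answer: -261247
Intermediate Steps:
(-214555 + G(-329, 320)) - 46476 = (-214555 - 216) - 46476 = -214771 - 46476 = -261247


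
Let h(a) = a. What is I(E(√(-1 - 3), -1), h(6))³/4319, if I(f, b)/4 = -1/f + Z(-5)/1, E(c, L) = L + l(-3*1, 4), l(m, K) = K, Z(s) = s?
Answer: -262144/116613 ≈ -2.2480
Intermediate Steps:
E(c, L) = 4 + L (E(c, L) = L + 4 = 4 + L)
I(f, b) = -20 - 4/f (I(f, b) = 4*(-1/f - 5/1) = 4*(-1/f - 5*1) = 4*(-1/f - 5) = 4*(-5 - 1/f) = -20 - 4/f)
I(E(√(-1 - 3), -1), h(6))³/4319 = (-20 - 4/(4 - 1))³/4319 = (-20 - 4/3)³*(1/4319) = (-64/3)³*(1/4319) = -262144/27*1/4319 = -262144/116613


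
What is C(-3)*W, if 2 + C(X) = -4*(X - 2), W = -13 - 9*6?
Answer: -1206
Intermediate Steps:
W = -67 (W = -13 - 54 = -67)
C(X) = 6 - 4*X (C(X) = -2 - 4*(X - 2) = -2 - 4*(-2 + X) = -2 + (8 - 4*X) = 6 - 4*X)
C(-3)*W = (6 - 4*(-3))*(-67) = (6 + 12)*(-67) = 18*(-67) = -1206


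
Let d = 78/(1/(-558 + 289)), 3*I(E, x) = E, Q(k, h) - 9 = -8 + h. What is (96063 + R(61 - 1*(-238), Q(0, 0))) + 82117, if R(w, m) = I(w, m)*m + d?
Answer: 471893/3 ≈ 1.5730e+5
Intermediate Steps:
Q(k, h) = 1 + h (Q(k, h) = 9 + (-8 + h) = 1 + h)
I(E, x) = E/3
d = -20982 (d = 78/(1/(-269)) = 78/(-1/269) = 78*(-269) = -20982)
R(w, m) = -20982 + m*w/3 (R(w, m) = (w/3)*m - 20982 = m*w/3 - 20982 = -20982 + m*w/3)
(96063 + R(61 - 1*(-238), Q(0, 0))) + 82117 = (96063 + (-20982 + (1 + 0)*(61 - 1*(-238))/3)) + 82117 = (96063 + (-20982 + (⅓)*1*(61 + 238))) + 82117 = (96063 + (-20982 + (⅓)*1*299)) + 82117 = (96063 + (-20982 + 299/3)) + 82117 = (96063 - 62647/3) + 82117 = 225542/3 + 82117 = 471893/3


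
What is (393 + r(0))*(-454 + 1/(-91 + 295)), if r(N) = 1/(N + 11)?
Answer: -100116815/561 ≈ -1.7846e+5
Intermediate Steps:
r(N) = 1/(11 + N)
(393 + r(0))*(-454 + 1/(-91 + 295)) = (393 + 1/(11 + 0))*(-454 + 1/(-91 + 295)) = (393 + 1/11)*(-454 + 1/204) = (4324/11)*(-92615/204) = -100116815/561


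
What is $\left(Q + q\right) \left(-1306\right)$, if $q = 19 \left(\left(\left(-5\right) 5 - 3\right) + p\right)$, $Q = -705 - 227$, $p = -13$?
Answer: $2234566$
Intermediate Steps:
$Q = -932$ ($Q = -705 - 227 = -932$)
$q = -779$ ($q = 19 \left(\left(\left(-5\right) 5 - 3\right) - 13\right) = 19 \left(\left(-25 - 3\right) - 13\right) = 19 \left(-28 - 13\right) = 19 \left(-41\right) = -779$)
$\left(Q + q\right) \left(-1306\right) = \left(-932 - 779\right) \left(-1306\right) = \left(-1711\right) \left(-1306\right) = 2234566$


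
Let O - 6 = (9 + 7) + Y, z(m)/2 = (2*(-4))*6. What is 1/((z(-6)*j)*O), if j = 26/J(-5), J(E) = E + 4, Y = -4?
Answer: 1/44928 ≈ 2.2258e-5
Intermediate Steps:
z(m) = -96 (z(m) = 2*((2*(-4))*6) = 2*(-8*6) = 2*(-48) = -96)
J(E) = 4 + E
j = -26 (j = 26/(4 - 5) = 26/(-1) = 26*(-1) = -26)
O = 18 (O = 6 + ((9 + 7) - 4) = 6 + (16 - 4) = 6 + 12 = 18)
1/((z(-6)*j)*O) = 1/(-96*(-26)*18) = 1/(2496*18) = 1/44928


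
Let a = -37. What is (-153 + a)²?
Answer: 36100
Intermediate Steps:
(-153 + a)² = (-153 - 37)² = (-190)² = 36100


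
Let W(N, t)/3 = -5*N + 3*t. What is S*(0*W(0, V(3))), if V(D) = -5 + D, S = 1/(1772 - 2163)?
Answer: 0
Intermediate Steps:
S = -1/391 (S = 1/(-391) = -1/391 ≈ -0.0025575)
W(N, t) = -15*N + 9*t (W(N, t) = 3*(-5*N + 3*t) = -15*N + 9*t)
S*(0*W(0, V(3))) = -0*(-15*0 + 9*(-5 + 3)) = -0*(0 + 9*(-2)) = -0*(0 - 18) = -0*(-18) = -1/391*0 = 0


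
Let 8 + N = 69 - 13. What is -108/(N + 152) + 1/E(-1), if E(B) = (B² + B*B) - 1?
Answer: 23/50 ≈ 0.46000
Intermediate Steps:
N = 48 (N = -8 + (69 - 13) = -8 + 56 = 48)
E(B) = -1 + 2*B² (E(B) = (B² + B²) - 1 = 2*B² - 1 = -1 + 2*B²)
-108/(N + 152) + 1/E(-1) = -108/(48 + 152) + 1/(-1 + 2*(-1)²) = -108/200 + 1/(-1 + 2*1) = (1/200)*(-108) + 1/(-1 + 2) = -27/50 + 1/1 = -27/50 + 1 = 23/50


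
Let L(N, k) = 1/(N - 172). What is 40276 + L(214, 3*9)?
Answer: 1691593/42 ≈ 40276.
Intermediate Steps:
L(N, k) = 1/(-172 + N)
40276 + L(214, 3*9) = 40276 + 1/(-172 + 214) = 40276 + 1/42 = 1691593/42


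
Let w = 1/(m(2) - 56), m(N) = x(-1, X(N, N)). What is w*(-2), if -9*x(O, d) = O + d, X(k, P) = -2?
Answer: 6/167 ≈ 0.035928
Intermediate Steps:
x(O, d) = -O/9 - d/9 (x(O, d) = -(O + d)/9 = -O/9 - d/9)
m(N) = ⅓ (m(N) = -⅑*(-1) - ⅑*(-2) = ⅑ + 2/9 = ⅓)
w = -3/167 (w = 1/(⅓ - 56) = 1/(-167/3) = -3/167 ≈ -0.017964)
w*(-2) = -3/167*(-2) = 6/167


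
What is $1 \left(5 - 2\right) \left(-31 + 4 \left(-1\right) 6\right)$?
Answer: $-165$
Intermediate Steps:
$1 \left(5 - 2\right) \left(-31 + 4 \left(-1\right) 6\right) = 1 \cdot 3 \left(-31 - 24\right) = 3 \left(-31 - 24\right) = 3 \left(-55\right) = -165$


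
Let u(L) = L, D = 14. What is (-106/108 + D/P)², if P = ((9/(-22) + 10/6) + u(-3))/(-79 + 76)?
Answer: 20618949649/38564100 ≈ 534.67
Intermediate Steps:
P = 115/198 (P = ((9/(-22) + 10/6) - 3)/(-79 + 76) = ((9*(-1/22) + 10*(⅙)) - 3)/(-3) = ((-9/22 + 5/3) - 3)*(-⅓) = (83/66 - 3)*(-⅓) = -115/66*(-⅓) = 115/198 ≈ 0.58081)
(-106/108 + D/P)² = (-106/108 + 14/(115/198))² = (-106*1/108 + 14*(198/115))² = (-53/54 + 2772/115)² = (143593/6210)² = 20618949649/38564100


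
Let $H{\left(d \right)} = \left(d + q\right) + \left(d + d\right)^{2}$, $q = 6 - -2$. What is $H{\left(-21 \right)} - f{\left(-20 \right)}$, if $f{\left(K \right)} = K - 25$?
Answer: $1796$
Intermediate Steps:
$q = 8$ ($q = 6 + 2 = 8$)
$f{\left(K \right)} = -25 + K$ ($f{\left(K \right)} = K - 25 = -25 + K$)
$H{\left(d \right)} = 8 + d + 4 d^{2}$ ($H{\left(d \right)} = \left(d + 8\right) + \left(d + d\right)^{2} = \left(8 + d\right) + \left(2 d\right)^{2} = \left(8 + d\right) + 4 d^{2} = 8 + d + 4 d^{2}$)
$H{\left(-21 \right)} - f{\left(-20 \right)} = \left(8 - 21 + 4 \left(-21\right)^{2}\right) - \left(-25 - 20\right) = \left(8 - 21 + 4 \cdot 441\right) - -45 = \left(8 - 21 + 1764\right) + 45 = 1751 + 45 = 1796$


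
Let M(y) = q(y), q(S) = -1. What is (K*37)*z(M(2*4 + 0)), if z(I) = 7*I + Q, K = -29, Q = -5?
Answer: 12876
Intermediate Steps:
M(y) = -1
z(I) = -5 + 7*I (z(I) = 7*I - 5 = -5 + 7*I)
(K*37)*z(M(2*4 + 0)) = (-29*37)*(-5 + 7*(-1)) = -1073*(-5 - 7) = -1073*(-12) = 12876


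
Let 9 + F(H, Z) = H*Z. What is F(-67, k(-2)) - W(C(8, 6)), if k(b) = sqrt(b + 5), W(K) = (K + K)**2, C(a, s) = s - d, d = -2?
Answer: -265 - 67*sqrt(3) ≈ -381.05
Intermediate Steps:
C(a, s) = 2 + s (C(a, s) = s - 1*(-2) = s + 2 = 2 + s)
W(K) = 4*K**2 (W(K) = (2*K)**2 = 4*K**2)
k(b) = sqrt(5 + b)
F(H, Z) = -9 + H*Z
F(-67, k(-2)) - W(C(8, 6)) = (-9 - 67*sqrt(5 - 2)) - 4*(2 + 6)**2 = (-9 - 67*sqrt(3)) - 4*8**2 = (-9 - 67*sqrt(3)) - 4*64 = (-9 - 67*sqrt(3)) - 1*256 = (-9 - 67*sqrt(3)) - 256 = -265 - 67*sqrt(3)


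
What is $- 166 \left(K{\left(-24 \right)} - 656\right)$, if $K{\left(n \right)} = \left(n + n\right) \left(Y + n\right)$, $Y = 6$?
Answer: $-34528$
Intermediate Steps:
$K{\left(n \right)} = 2 n \left(6 + n\right)$ ($K{\left(n \right)} = \left(n + n\right) \left(6 + n\right) = 2 n \left(6 + n\right)$)
$- 166 \left(K{\left(-24 \right)} - 656\right) = - 166 \left(2 \left(-24\right) \left(6 - 24\right) - 656\right) = - 166 \left(2 \left(-24\right) \left(-18\right) - 656\right) = - 166 \left(864 - 656\right) = \left(-166\right) 208 = -34528$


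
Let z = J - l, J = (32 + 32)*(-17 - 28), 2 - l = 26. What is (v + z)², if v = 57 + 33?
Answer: 7650756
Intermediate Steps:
l = -24 (l = 2 - 1*26 = 2 - 26 = -24)
J = -2880 (J = 64*(-45) = -2880)
v = 90
z = -2856 (z = -2880 - 1*(-24) = -2880 + 24 = -2856)
(v + z)² = (90 - 2856)² = (-2766)² = 7650756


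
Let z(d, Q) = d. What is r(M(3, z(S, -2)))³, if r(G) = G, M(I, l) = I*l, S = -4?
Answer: -1728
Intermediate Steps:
r(M(3, z(S, -2)))³ = (3*(-4))³ = (-12)³ = -1728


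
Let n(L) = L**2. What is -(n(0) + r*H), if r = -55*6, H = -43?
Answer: -14190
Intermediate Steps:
r = -330 (r = -11*30 = -330)
-(n(0) + r*H) = -(0**2 - 330*(-43)) = -(0 + 14190) = -1*14190 = -14190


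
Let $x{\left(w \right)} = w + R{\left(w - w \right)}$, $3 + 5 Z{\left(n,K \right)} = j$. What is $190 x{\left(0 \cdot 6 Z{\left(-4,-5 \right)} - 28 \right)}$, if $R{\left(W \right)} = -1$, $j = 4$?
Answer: $-5510$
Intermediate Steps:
$Z{\left(n,K \right)} = \frac{1}{5}$ ($Z{\left(n,K \right)} = - \frac{3}{5} + \frac{1}{5} \cdot 4 = - \frac{3}{5} + \frac{4}{5} = \frac{1}{5}$)
$x{\left(w \right)} = -1 + w$ ($x{\left(w \right)} = w - 1 = -1 + w$)
$190 x{\left(0 \cdot 6 Z{\left(-4,-5 \right)} - 28 \right)} = 190 \left(-1 - \left(28 - 0 \cdot 6 \cdot \frac{1}{5}\right)\right) = 190 \left(-1 + \left(0 \cdot \frac{1}{5} - 28\right)\right) = 190 \left(-1 + \left(0 - 28\right)\right) = 190 \left(-1 - 28\right) = 190 \left(-29\right) = -5510$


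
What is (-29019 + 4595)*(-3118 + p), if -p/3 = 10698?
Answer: 860017888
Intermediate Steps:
p = -32094 (p = -3*10698 = -32094)
(-29019 + 4595)*(-3118 + p) = (-29019 + 4595)*(-3118 - 32094) = -24424*(-35212) = 860017888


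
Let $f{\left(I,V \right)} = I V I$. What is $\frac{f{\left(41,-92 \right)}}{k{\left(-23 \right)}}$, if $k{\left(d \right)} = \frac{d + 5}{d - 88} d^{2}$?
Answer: $- \frac{124394}{69} \approx -1802.8$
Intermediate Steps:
$k{\left(d \right)} = \frac{d^{2} \left(5 + d\right)}{-88 + d}$ ($k{\left(d \right)} = \frac{5 + d}{-88 + d} d^{2} = \frac{d^{2} \left(5 + d\right)}{-88 + d}$)
$f{\left(I,V \right)} = V I^{2}$
$\frac{f{\left(41,-92 \right)}}{k{\left(-23 \right)}} = \frac{\left(-92\right) 41^{2}}{\left(-23\right)^{2} \frac{1}{-88 - 23} \left(5 - 23\right)} = \frac{\left(-92\right) 1681}{529 \frac{1}{-111} \left(-18\right)} = - \frac{154652}{529 \left(- \frac{1}{111}\right) \left(-18\right)} = - \frac{154652}{\frac{3174}{37}} = \left(-154652\right) \frac{37}{3174} = - \frac{124394}{69}$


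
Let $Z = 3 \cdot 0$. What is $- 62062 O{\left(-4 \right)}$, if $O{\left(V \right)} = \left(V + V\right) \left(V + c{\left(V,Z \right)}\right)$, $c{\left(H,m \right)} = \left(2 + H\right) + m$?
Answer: $-2978976$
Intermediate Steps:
$Z = 0$
$c{\left(H,m \right)} = 2 + H + m$
$O{\left(V \right)} = 2 V \left(2 + 2 V\right)$ ($O{\left(V \right)} = \left(V + V\right) \left(V + \left(2 + V + 0\right)\right) = 2 V \left(V + \left(2 + V\right)\right) = 2 V \left(2 + 2 V\right)$)
$- 62062 O{\left(-4 \right)} = - 62062 \cdot 4 \left(-4\right) \left(1 - 4\right) = - 62062 \cdot 4 \left(-4\right) \left(-3\right) = \left(-62062\right) 48 = -2978976$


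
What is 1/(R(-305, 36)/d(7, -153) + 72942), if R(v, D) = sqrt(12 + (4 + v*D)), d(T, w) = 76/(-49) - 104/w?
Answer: 259351505384/18917668858362951 + 2720578*I*sqrt(2741)/6305889619454317 ≈ 1.3709e-5 + 2.2588e-8*I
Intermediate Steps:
d(T, w) = -76/49 - 104/w (d(T, w) = 76*(-1/49) - 104/w = -76/49 - 104/w)
R(v, D) = sqrt(16 + D*v) (R(v, D) = sqrt(12 + (4 + D*v)) = sqrt(16 + D*v))
1/(R(-305, 36)/d(7, -153) + 72942) = 1/(sqrt(16 + 36*(-305))/(-76/49 - 104/(-153)) + 72942) = 1/(sqrt(16 - 10980)/(-76/49 - 104*(-1/153)) + 72942) = 1/(sqrt(-10964)/(-76/49 + 104/153) + 72942) = 1/((2*I*sqrt(2741))/(-6532/7497) + 72942) = 1/((2*I*sqrt(2741))*(-7497/6532) + 72942) = 1/(-7497*I*sqrt(2741)/3266 + 72942) = 1/(72942 - 7497*I*sqrt(2741)/3266)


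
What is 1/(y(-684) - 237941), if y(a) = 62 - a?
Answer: -1/237195 ≈ -4.2159e-6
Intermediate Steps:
1/(y(-684) - 237941) = 1/((62 - 1*(-684)) - 237941) = 1/((62 + 684) - 237941) = 1/(746 - 237941) = 1/(-237195) = -1/237195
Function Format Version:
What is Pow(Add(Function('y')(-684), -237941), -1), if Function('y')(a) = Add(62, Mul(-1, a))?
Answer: Rational(-1, 237195) ≈ -4.2159e-6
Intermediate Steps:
Pow(Add(Function('y')(-684), -237941), -1) = Pow(Add(Add(62, Mul(-1, -684)), -237941), -1) = Pow(Add(Add(62, 684), -237941), -1) = Pow(Add(746, -237941), -1) = Pow(-237195, -1) = Rational(-1, 237195)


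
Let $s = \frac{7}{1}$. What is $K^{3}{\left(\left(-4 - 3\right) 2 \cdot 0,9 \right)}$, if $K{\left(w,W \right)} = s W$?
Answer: $250047$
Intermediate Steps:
$s = 7$ ($s = 7 \cdot 1 = 7$)
$K{\left(w,W \right)} = 7 W$
$K^{3}{\left(\left(-4 - 3\right) 2 \cdot 0,9 \right)} = \left(7 \cdot 9\right)^{3} = 63^{3} = 250047$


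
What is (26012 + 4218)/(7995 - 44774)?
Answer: -30230/36779 ≈ -0.82194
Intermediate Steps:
(26012 + 4218)/(7995 - 44774) = 30230/(-36779) = 30230*(-1/36779) = -30230/36779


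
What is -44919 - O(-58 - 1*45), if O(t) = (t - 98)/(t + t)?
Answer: -9253515/206 ≈ -44920.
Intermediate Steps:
O(t) = (-98 + t)/(2*t) (O(t) = (-98 + t)/((2*t)) = (-98 + t)*(1/(2*t)) = (-98 + t)/(2*t))
-44919 - O(-58 - 1*45) = -44919 - (-98 + (-58 - 1*45))/(2*(-58 - 1*45)) = -44919 - (-98 + (-58 - 45))/(2*(-58 - 45)) = -44919 - (-98 - 103)/(2*(-103)) = -44919 - (-1)*(-201)/(2*103) = -44919 - 1*201/206 = -44919 - 201/206 = -9253515/206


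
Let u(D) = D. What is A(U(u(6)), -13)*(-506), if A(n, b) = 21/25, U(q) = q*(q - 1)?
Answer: -10626/25 ≈ -425.04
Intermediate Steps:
U(q) = q*(-1 + q)
A(n, b) = 21/25 (A(n, b) = 21*(1/25) = 21/25)
A(U(u(6)), -13)*(-506) = (21/25)*(-506) = -10626/25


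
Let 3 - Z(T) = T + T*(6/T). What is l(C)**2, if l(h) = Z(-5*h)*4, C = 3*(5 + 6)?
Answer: 419904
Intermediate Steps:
Z(T) = -3 - T (Z(T) = 3 - (T + T*(6/T)) = 3 - (T + 6) = 3 - (6 + T) = 3 + (-6 - T) = -3 - T)
C = 33 (C = 3*11 = 33)
l(h) = -12 + 20*h (l(h) = (-3 - (-5)*h)*4 = (-3 + 5*h)*4 = -12 + 20*h)
l(C)**2 = (-12 + 20*33)**2 = (-12 + 660)**2 = 648**2 = 419904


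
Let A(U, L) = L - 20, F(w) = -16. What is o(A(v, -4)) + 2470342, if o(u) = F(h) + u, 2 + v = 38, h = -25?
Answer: 2470302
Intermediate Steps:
v = 36 (v = -2 + 38 = 36)
A(U, L) = -20 + L
o(u) = -16 + u
o(A(v, -4)) + 2470342 = (-16 + (-20 - 4)) + 2470342 = (-16 - 24) + 2470342 = -40 + 2470342 = 2470302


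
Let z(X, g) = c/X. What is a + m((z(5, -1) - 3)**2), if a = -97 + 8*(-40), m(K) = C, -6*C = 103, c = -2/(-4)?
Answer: -2605/6 ≈ -434.17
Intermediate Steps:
c = 1/2 (c = -2*(-1/4) = 1/2 ≈ 0.50000)
z(X, g) = 1/(2*X)
C = -103/6 (C = -1/6*103 = -103/6 ≈ -17.167)
m(K) = -103/6
a = -417 (a = -97 - 320 = -417)
a + m((z(5, -1) - 3)**2) = -417 - 103/6 = -2605/6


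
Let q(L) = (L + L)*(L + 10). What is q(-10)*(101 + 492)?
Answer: 0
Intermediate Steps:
q(L) = 2*L*(10 + L) (q(L) = (2*L)*(10 + L) = 2*L*(10 + L))
q(-10)*(101 + 492) = (2*(-10)*(10 - 10))*(101 + 492) = (2*(-10)*0)*593 = 0*593 = 0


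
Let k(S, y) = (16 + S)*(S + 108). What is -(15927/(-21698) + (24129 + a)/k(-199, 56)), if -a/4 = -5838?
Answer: -36429067/17206514 ≈ -2.1172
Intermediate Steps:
k(S, y) = (16 + S)*(108 + S)
a = 23352 (a = -4*(-5838) = 23352)
-(15927/(-21698) + (24129 + a)/k(-199, 56)) = -(15927/(-21698) + (24129 + 23352)/(1728 + (-199)**2 + 124*(-199))) = -(15927*(-1/21698) + 47481/(1728 + 39601 - 24676)) = -(-15927/21698 + 47481/16653) = -(-15927/21698 + 47481*(1/16653)) = -(-15927/21698 + 2261/793) = -1*36429067/17206514 = -36429067/17206514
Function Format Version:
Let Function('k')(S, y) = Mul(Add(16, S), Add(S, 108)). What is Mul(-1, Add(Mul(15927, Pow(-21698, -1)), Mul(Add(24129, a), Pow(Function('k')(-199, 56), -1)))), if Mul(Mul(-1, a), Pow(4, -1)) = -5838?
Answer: Rational(-36429067, 17206514) ≈ -2.1172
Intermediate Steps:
Function('k')(S, y) = Mul(Add(16, S), Add(108, S))
a = 23352 (a = Mul(-4, -5838) = 23352)
Mul(-1, Add(Mul(15927, Pow(-21698, -1)), Mul(Add(24129, a), Pow(Function('k')(-199, 56), -1)))) = Mul(-1, Add(Mul(15927, Pow(-21698, -1)), Mul(Add(24129, 23352), Pow(Add(1728, Pow(-199, 2), Mul(124, -199)), -1)))) = Mul(-1, Add(Mul(15927, Rational(-1, 21698)), Mul(47481, Pow(Add(1728, 39601, -24676), -1)))) = Mul(-1, Add(Rational(-15927, 21698), Mul(47481, Pow(16653, -1)))) = Mul(-1, Add(Rational(-15927, 21698), Mul(47481, Rational(1, 16653)))) = Mul(-1, Add(Rational(-15927, 21698), Rational(2261, 793))) = Mul(-1, Rational(36429067, 17206514)) = Rational(-36429067, 17206514)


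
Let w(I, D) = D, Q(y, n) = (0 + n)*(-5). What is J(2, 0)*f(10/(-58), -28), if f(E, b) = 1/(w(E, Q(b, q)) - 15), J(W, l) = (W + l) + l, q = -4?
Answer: ⅖ ≈ 0.40000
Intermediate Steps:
J(W, l) = W + 2*l
Q(y, n) = -5*n (Q(y, n) = n*(-5) = -5*n)
f(E, b) = ⅕ (f(E, b) = 1/(-5*(-4) - 15) = 1/(20 - 15) = 1/5 = ⅕)
J(2, 0)*f(10/(-58), -28) = (2 + 2*0)*(⅕) = (2 + 0)*(⅕) = 2*(⅕) = ⅖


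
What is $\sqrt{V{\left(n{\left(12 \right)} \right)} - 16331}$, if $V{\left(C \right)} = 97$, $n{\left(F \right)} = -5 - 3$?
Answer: $i \sqrt{16234} \approx 127.41 i$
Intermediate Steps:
$n{\left(F \right)} = -8$ ($n{\left(F \right)} = -5 - 3 = -8$)
$\sqrt{V{\left(n{\left(12 \right)} \right)} - 16331} = \sqrt{97 - 16331} = \sqrt{-16234} = i \sqrt{16234}$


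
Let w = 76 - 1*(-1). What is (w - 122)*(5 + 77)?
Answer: -3690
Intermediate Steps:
w = 77 (w = 76 + 1 = 77)
(w - 122)*(5 + 77) = (77 - 122)*(5 + 77) = -45*82 = -3690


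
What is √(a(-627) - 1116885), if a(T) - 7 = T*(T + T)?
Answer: 2*I*√82655 ≈ 575.0*I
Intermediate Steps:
a(T) = 7 + 2*T² (a(T) = 7 + T*(T + T) = 7 + T*(2*T) = 7 + 2*T²)
√(a(-627) - 1116885) = √((7 + 2*(-627)²) - 1116885) = √((7 + 2*393129) - 1116885) = √((7 + 786258) - 1116885) = √(786265 - 1116885) = √(-330620) = 2*I*√82655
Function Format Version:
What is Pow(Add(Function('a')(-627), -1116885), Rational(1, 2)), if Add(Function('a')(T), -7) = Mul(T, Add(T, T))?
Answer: Mul(2, I, Pow(82655, Rational(1, 2))) ≈ Mul(575.00, I)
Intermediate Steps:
Function('a')(T) = Add(7, Mul(2, Pow(T, 2))) (Function('a')(T) = Add(7, Mul(T, Add(T, T))) = Add(7, Mul(T, Mul(2, T))) = Add(7, Mul(2, Pow(T, 2))))
Pow(Add(Function('a')(-627), -1116885), Rational(1, 2)) = Pow(Add(Add(7, Mul(2, Pow(-627, 2))), -1116885), Rational(1, 2)) = Pow(Add(Add(7, Mul(2, 393129)), -1116885), Rational(1, 2)) = Pow(Add(Add(7, 786258), -1116885), Rational(1, 2)) = Pow(Add(786265, -1116885), Rational(1, 2)) = Pow(-330620, Rational(1, 2)) = Mul(2, I, Pow(82655, Rational(1, 2)))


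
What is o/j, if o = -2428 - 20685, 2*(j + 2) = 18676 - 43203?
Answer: 46226/24531 ≈ 1.8844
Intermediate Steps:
j = -24531/2 (j = -2 + (18676 - 43203)/2 = -2 + (1/2)*(-24527) = -2 - 24527/2 = -24531/2 ≈ -12266.)
o = -23113
o/j = -23113/(-24531/2) = -23113*(-2/24531) = 46226/24531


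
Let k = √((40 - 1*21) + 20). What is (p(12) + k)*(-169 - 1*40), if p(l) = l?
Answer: -2508 - 209*√39 ≈ -3813.2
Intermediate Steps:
k = √39 (k = √((40 - 21) + 20) = √(19 + 20) = √39 ≈ 6.2450)
(p(12) + k)*(-169 - 1*40) = (12 + √39)*(-169 - 1*40) = (12 + √39)*(-169 - 40) = (12 + √39)*(-209) = -2508 - 209*√39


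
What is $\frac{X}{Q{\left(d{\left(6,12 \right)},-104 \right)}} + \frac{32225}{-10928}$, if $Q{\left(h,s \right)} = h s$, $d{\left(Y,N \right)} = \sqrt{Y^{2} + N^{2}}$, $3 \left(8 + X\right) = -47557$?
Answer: $- \frac{32225}{10928} + \frac{47581 \sqrt{5}}{9360} \approx 8.4181$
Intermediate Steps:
$X = - \frac{47581}{3}$ ($X = -8 + \frac{1}{3} \left(-47557\right) = -8 - \frac{47557}{3} = - \frac{47581}{3} \approx -15860.0$)
$d{\left(Y,N \right)} = \sqrt{N^{2} + Y^{2}}$
$\frac{X}{Q{\left(d{\left(6,12 \right)},-104 \right)}} + \frac{32225}{-10928} = - \frac{47581}{3 \sqrt{12^{2} + 6^{2}} \left(-104\right)} + \frac{32225}{-10928} = - \frac{47581}{3 \sqrt{144 + 36} \left(-104\right)} + 32225 \left(- \frac{1}{10928}\right) = - \frac{47581}{3 \sqrt{180} \left(-104\right)} - \frac{32225}{10928} = - \frac{47581}{3 \cdot 6 \sqrt{5} \left(-104\right)} - \frac{32225}{10928} = - \frac{47581}{3 \left(- 624 \sqrt{5}\right)} - \frac{32225}{10928} = - \frac{47581 \left(- \frac{\sqrt{5}}{3120}\right)}{3} - \frac{32225}{10928} = \frac{47581 \sqrt{5}}{9360} - \frac{32225}{10928} = - \frac{32225}{10928} + \frac{47581 \sqrt{5}}{9360}$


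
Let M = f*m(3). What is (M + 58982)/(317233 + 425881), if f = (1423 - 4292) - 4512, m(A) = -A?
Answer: 81125/743114 ≈ 0.10917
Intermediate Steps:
f = -7381 (f = -2869 - 4512 = -7381)
M = 22143 (M = -(-7381)*3 = -7381*(-3) = 22143)
(M + 58982)/(317233 + 425881) = (22143 + 58982)/(317233 + 425881) = 81125/743114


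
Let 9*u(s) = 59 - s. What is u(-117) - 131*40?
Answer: -46984/9 ≈ -5220.4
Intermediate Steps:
u(s) = 59/9 - s/9 (u(s) = (59 - s)/9 = 59/9 - s/9)
u(-117) - 131*40 = (59/9 - ⅑*(-117)) - 131*40 = (59/9 + 13) - 1*5240 = 176/9 - 5240 = -46984/9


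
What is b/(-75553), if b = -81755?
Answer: 81755/75553 ≈ 1.0821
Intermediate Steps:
b/(-75553) = -81755/(-75553) = -81755*(-1/75553) = 81755/75553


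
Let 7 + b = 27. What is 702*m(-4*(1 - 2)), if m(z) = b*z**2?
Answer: 224640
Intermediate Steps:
b = 20 (b = -7 + 27 = 20)
m(z) = 20*z**2
702*m(-4*(1 - 2)) = 702*(20*(-4*(1 - 2))**2) = 702*(20*(-4*(-1))**2) = 702*(20*4**2) = 702*(20*16) = 702*320 = 224640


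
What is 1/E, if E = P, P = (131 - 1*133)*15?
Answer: -1/30 ≈ -0.033333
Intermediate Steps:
P = -30 (P = (131 - 133)*15 = -2*15 = -30)
E = -30
1/E = 1/(-30) = -1/30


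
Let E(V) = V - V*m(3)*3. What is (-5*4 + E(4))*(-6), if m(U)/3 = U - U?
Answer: 96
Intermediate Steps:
m(U) = 0 (m(U) = 3*(U - U) = 3*0 = 0)
E(V) = V (E(V) = V - V*0*3 = V - 0*3 = V - 1*0 = V + 0 = V)
(-5*4 + E(4))*(-6) = (-5*4 + 4)*(-6) = (-20 + 4)*(-6) = -16*(-6) = 96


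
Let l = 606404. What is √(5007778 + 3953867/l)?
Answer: √460372906270100579/303202 ≈ 2237.8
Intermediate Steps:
√(5007778 + 3953867/l) = √(5007778 + 3953867/606404) = √(3036740564179/606404) = √460372906270100579/303202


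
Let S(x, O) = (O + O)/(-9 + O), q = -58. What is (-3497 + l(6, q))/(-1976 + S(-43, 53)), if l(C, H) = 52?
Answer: 75790/43419 ≈ 1.7455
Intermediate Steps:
S(x, O) = 2*O/(-9 + O) (S(x, O) = (2*O)/(-9 + O) = 2*O/(-9 + O))
(-3497 + l(6, q))/(-1976 + S(-43, 53)) = (-3497 + 52)/(-1976 + 2*53/(-9 + 53)) = -3445/(-1976 + 2*53/44) = -3445/(-1976 + 2*53*(1/44)) = -3445/(-1976 + 53/22) = -3445/(-43419/22) = -3445*(-22/43419) = 75790/43419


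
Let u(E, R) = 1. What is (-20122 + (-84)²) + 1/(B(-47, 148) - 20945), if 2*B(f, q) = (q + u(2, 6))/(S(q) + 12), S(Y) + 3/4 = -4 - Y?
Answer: -154078623541/11792333 ≈ -13066.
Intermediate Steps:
S(Y) = -19/4 - Y (S(Y) = -¾ + (-4 - Y) = -19/4 - Y)
B(f, q) = (1 + q)/(2*(29/4 - q)) (B(f, q) = ((q + 1)/((-19/4 - q) + 12))/2 = ((1 + q)/(29/4 - q))/2 = (1 + q)/(2*(29/4 - q)))
(-20122 + (-84)²) + 1/(B(-47, 148) - 20945) = (-20122 + (-84)²) + 1/(2*(-1 - 1*148)/(-29 + 4*148) - 20945) = (-20122 + 7056) + 1/(2*(-1 - 148)/(-29 + 592) - 20945) = -13066 + 1/(2*(-149)/563 - 20945) = -13066 + 1/(2*(1/563)*(-149) - 20945) = -13066 + 1/(-298/563 - 20945) = -13066 + 1/(-11792333/563) = -13066 - 563/11792333 = -154078623541/11792333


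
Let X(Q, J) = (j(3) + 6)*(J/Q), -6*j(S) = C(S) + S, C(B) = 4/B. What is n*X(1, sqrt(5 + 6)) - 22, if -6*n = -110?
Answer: -22 + 5225*sqrt(11)/54 ≈ 298.91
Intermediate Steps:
j(S) = -2/(3*S) - S/6 (j(S) = -(4/S + S)/6 = -(S + 4/S)/6 = -2/(3*S) - S/6)
n = 55/3 (n = -1/6*(-110) = 55/3 ≈ 18.333)
X(Q, J) = 95*J/(18*Q) (X(Q, J) = ((1/6)*(-4 - 1*3**2)/3 + 6)*(J/Q) = ((1/6)*(1/3)*(-4 - 1*9) + 6)*(J/Q) = ((1/6)*(1/3)*(-4 - 9) + 6)*(J/Q) = ((1/6)*(1/3)*(-13) + 6)*(J/Q) = (-13/18 + 6)*(J/Q) = 95*(J/Q)/18 = 95*J/(18*Q))
n*X(1, sqrt(5 + 6)) - 22 = 55*((95/18)*sqrt(5 + 6)/1)/3 - 22 = 55*((95/18)*sqrt(11)*1)/3 - 22 = 55*(95*sqrt(11)/18)/3 - 22 = 5225*sqrt(11)/54 - 22 = -22 + 5225*sqrt(11)/54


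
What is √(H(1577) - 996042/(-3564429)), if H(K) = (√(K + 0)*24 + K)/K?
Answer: √(4491801377810846979 + 53429408025217752*√1577)/1873701511 ≈ 1.3725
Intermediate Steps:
H(K) = (K + 24*√K)/K (H(K) = (√K*24 + K)/K = (24*√K + K)/K = (K + 24*√K)/K)
√(H(1577) - 996042/(-3564429)) = √((1 + 24/√1577) - 996042/(-3564429)) = √((1 + 24*(√1577/1577)) - 996042*(-1/3564429)) = √((1 + 24*√1577/1577) + 332014/1188143) = √(1520157/1188143 + 24*√1577/1577)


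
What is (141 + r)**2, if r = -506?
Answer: 133225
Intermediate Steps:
(141 + r)**2 = (141 - 506)**2 = (-365)**2 = 133225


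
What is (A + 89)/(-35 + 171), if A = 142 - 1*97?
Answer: 67/68 ≈ 0.98529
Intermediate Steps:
A = 45 (A = 142 - 97 = 45)
(A + 89)/(-35 + 171) = (45 + 89)/(-35 + 171) = 134/136 = (1/136)*134 = 67/68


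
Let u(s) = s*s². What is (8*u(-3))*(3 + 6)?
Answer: -1944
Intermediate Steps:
u(s) = s³
(8*u(-3))*(3 + 6) = (8*(-3)³)*(3 + 6) = (8*(-27))*9 = -216*9 = -1944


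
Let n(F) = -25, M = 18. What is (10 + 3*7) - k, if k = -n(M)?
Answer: 6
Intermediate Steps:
k = 25 (k = -1*(-25) = 25)
(10 + 3*7) - k = (10 + 3*7) - 1*25 = (10 + 21) - 25 = 31 - 25 = 6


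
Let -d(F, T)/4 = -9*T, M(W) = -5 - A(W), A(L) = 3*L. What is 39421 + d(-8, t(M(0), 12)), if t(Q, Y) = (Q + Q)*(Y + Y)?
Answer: 30781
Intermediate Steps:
M(W) = -5 - 3*W
t(Q, Y) = 4*Q*Y (t(Q, Y) = (2*Q)*(2*Y) = 4*Q*Y)
d(F, T) = 36*T (d(F, T) = -(-36)*T = 36*T)
39421 + d(-8, t(M(0), 12)) = 39421 + 36*(4*(-5 - 3*0)*12) = 39421 + 36*(4*(-5 + 0)*12) = 39421 + 36*(4*(-5)*12) = 39421 + 36*(-240) = 39421 - 8640 = 30781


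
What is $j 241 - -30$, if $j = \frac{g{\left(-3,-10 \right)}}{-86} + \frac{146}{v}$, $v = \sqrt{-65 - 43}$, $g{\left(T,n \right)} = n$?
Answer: $\frac{2495}{43} - \frac{17593 i \sqrt{3}}{9} \approx 58.023 - 3385.8 i$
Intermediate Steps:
$v = 6 i \sqrt{3}$ ($v = \sqrt{-108} = 6 i \sqrt{3} \approx 10.392 i$)
$j = \frac{5}{43} - \frac{73 i \sqrt{3}}{9}$ ($j = - \frac{10}{-86} + \frac{146}{6 i \sqrt{3}} = \left(-10\right) \left(- \frac{1}{86}\right) + 146 \left(- \frac{i \sqrt{3}}{18}\right) = \frac{5}{43} - \frac{73 i \sqrt{3}}{9} \approx 0.11628 - 14.049 i$)
$j 241 - -30 = \left(\frac{5}{43} - \frac{73 i \sqrt{3}}{9}\right) 241 - -30 = \left(\frac{1205}{43} - \frac{17593 i \sqrt{3}}{9}\right) + \left(40 - 10\right) = \left(\frac{1205}{43} - \frac{17593 i \sqrt{3}}{9}\right) + 30 = \frac{2495}{43} - \frac{17593 i \sqrt{3}}{9}$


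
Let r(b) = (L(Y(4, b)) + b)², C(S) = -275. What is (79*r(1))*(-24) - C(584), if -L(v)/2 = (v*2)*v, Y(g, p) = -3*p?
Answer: -2322325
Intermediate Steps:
L(v) = -4*v² (L(v) = -2*v*2*v = -2*2*v*v = -4*v²)
r(b) = (b - 36*b²)² (r(b) = (-4*9*b² + b)² = (-36*b² + b)² = (b - 36*b²)²)
(79*r(1))*(-24) - C(584) = (79*(1²*(1 - 36*1)²))*(-24) - 1*(-275) = (79*(1*(1 - 36)²))*(-24) + 275 = (79*(1*(-35)²))*(-24) + 275 = (79*(1*1225))*(-24) + 275 = (79*1225)*(-24) + 275 = 96775*(-24) + 275 = -2322600 + 275 = -2322325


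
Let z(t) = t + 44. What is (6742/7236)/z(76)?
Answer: 3371/434160 ≈ 0.0077644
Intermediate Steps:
z(t) = 44 + t
(6742/7236)/z(76) = (6742/7236)/(44 + 76) = (6742*(1/7236))/120 = (3371/3618)*(1/120) = 3371/434160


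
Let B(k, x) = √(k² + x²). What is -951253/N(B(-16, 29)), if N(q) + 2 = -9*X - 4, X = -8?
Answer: -951253/66 ≈ -14413.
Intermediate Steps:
N(q) = 66 (N(q) = -2 + (-9*(-8) - 4) = -2 + (72 - 4) = -2 + 68 = 66)
-951253/N(B(-16, 29)) = -951253/66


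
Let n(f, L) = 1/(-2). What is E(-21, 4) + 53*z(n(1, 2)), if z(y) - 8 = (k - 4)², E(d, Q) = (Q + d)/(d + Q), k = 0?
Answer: 1273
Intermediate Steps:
E(d, Q) = 1 (E(d, Q) = (Q + d)/(Q + d) = 1)
n(f, L) = -½
z(y) = 24 (z(y) = 8 + (0 - 4)² = 8 + (-4)² = 8 + 16 = 24)
E(-21, 4) + 53*z(n(1, 2)) = 1 + 53*24 = 1 + 1272 = 1273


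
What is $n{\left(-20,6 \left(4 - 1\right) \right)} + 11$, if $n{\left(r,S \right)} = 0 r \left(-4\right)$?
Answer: $11$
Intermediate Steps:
$n{\left(r,S \right)} = 0$ ($n{\left(r,S \right)} = 0 \left(-4\right) = 0$)
$n{\left(-20,6 \left(4 - 1\right) \right)} + 11 = 0 + 11 = 11$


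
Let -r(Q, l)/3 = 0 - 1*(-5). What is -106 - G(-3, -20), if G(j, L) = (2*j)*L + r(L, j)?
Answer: -211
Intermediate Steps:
r(Q, l) = -15 (r(Q, l) = -3*(0 - 1*(-5)) = -3*(0 + 5) = -3*5 = -15)
G(j, L) = -15 + 2*L*j (G(j, L) = (2*j)*L - 15 = 2*L*j - 15 = -15 + 2*L*j)
-106 - G(-3, -20) = -106 - (-15 + 2*(-20)*(-3)) = -106 - (-15 + 120) = -106 - 1*105 = -106 - 105 = -211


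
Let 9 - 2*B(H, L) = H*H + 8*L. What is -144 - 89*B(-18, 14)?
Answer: 37715/2 ≈ 18858.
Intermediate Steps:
B(H, L) = 9/2 - 4*L - H²/2 (B(H, L) = 9/2 - (H*H + 8*L)/2 = 9/2 - (H² + 8*L)/2 = 9/2 + (-4*L - H²/2) = 9/2 - 4*L - H²/2)
-144 - 89*B(-18, 14) = -144 - 89*(9/2 - 4*14 - ½*(-18)²) = -144 - 89*(9/2 - 56 - ½*324) = -144 - 89*(9/2 - 56 - 162) = -144 - 89*(-427/2) = -144 + 38003/2 = 37715/2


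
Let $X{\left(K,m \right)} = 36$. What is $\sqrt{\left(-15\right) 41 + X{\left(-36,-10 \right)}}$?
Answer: $i \sqrt{579} \approx 24.062 i$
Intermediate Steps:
$\sqrt{\left(-15\right) 41 + X{\left(-36,-10 \right)}} = \sqrt{\left(-15\right) 41 + 36} = \sqrt{-615 + 36} = \sqrt{-579} = i \sqrt{579}$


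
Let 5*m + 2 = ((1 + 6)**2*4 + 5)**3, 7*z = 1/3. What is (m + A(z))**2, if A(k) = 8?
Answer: 65944777768321/25 ≈ 2.6378e+12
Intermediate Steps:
z = 1/21 (z = (1/7)/3 = (1/7)*(1/3) = 1/21 ≈ 0.047619)
m = 8120599/5 (m = -2/5 + ((1 + 6)**2*4 + 5)**3/5 = -2/5 + (7**2*4 + 5)**3/5 = -2/5 + (49*4 + 5)**3/5 = -2/5 + (196 + 5)**3/5 = -2/5 + (1/5)*201**3 = -2/5 + (1/5)*8120601 = -2/5 + 8120601/5 = 8120599/5 ≈ 1.6241e+6)
(m + A(z))**2 = (8120599/5 + 8)**2 = (8120639/5)**2 = 65944777768321/25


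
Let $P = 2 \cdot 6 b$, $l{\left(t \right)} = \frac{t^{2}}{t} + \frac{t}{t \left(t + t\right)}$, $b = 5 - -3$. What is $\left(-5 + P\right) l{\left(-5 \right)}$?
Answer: $- \frac{4641}{10} \approx -464.1$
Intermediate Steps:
$b = 8$ ($b = 5 + 3 = 8$)
$l{\left(t \right)} = t + \frac{1}{2 t}$ ($l{\left(t \right)} = t + \frac{t}{t 2 t} = t + \frac{t}{2 t^{2}} = t + t \frac{1}{2 t^{2}} = t + \frac{1}{2 t}$)
$P = 96$ ($P = 2 \cdot 6 \cdot 8 = 12 \cdot 8 = 96$)
$\left(-5 + P\right) l{\left(-5 \right)} = \left(-5 + 96\right) \left(-5 + \frac{1}{2 \left(-5\right)}\right) = 91 \left(-5 + \frac{1}{2} \left(- \frac{1}{5}\right)\right) = 91 \left(-5 - \frac{1}{10}\right) = 91 \left(- \frac{51}{10}\right) = - \frac{4641}{10}$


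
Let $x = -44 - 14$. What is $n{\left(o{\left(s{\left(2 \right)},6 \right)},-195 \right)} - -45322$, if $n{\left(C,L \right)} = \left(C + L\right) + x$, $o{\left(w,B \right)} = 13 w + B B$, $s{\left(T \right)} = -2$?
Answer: $45079$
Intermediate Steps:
$x = -58$ ($x = -44 - 14 = -58$)
$o{\left(w,B \right)} = B^{2} + 13 w$ ($o{\left(w,B \right)} = 13 w + B^{2} = B^{2} + 13 w$)
$n{\left(C,L \right)} = -58 + C + L$ ($n{\left(C,L \right)} = \left(C + L\right) - 58 = -58 + C + L$)
$n{\left(o{\left(s{\left(2 \right)},6 \right)},-195 \right)} - -45322 = \left(-58 + \left(6^{2} + 13 \left(-2\right)\right) - 195\right) - -45322 = \left(-58 + \left(36 - 26\right) - 195\right) + 45322 = \left(-58 + 10 - 195\right) + 45322 = -243 + 45322 = 45079$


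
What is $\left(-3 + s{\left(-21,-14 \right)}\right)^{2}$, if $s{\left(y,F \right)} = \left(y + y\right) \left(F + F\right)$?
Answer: $1375929$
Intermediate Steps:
$s{\left(y,F \right)} = 4 F y$ ($s{\left(y,F \right)} = 2 y 2 F = 4 F y$)
$\left(-3 + s{\left(-21,-14 \right)}\right)^{2} = \left(-3 + 4 \left(-14\right) \left(-21\right)\right)^{2} = \left(-3 + 1176\right)^{2} = 1173^{2} = 1375929$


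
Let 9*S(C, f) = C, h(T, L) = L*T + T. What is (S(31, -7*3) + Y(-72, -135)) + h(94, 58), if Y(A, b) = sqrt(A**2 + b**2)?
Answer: 51322/9 ≈ 5702.4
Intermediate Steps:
h(T, L) = T + L*T
S(C, f) = C/9
(S(31, -7*3) + Y(-72, -135)) + h(94, 58) = ((1/9)*31 + sqrt((-72)**2 + (-135)**2)) + 94*(1 + 58) = (31/9 + sqrt(5184 + 18225)) + 94*59 = (31/9 + sqrt(23409)) + 5546 = (31/9 + 153) + 5546 = 1408/9 + 5546 = 51322/9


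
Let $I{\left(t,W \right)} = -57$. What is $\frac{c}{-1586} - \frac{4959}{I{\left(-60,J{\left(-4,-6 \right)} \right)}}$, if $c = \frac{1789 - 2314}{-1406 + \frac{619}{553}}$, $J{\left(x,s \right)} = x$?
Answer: $\frac{107197787493}{1232161814} \approx 87.0$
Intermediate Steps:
$c = \frac{290325}{776899}$ ($c = \frac{1789 - 2314}{-1406 + 619 \cdot \frac{1}{553}} = - \frac{525}{-1406 + \frac{619}{553}} = - \frac{525}{- \frac{776899}{553}} = \left(-525\right) \left(- \frac{553}{776899}\right) = \frac{290325}{776899} \approx 0.3737$)
$\frac{c}{-1586} - \frac{4959}{I{\left(-60,J{\left(-4,-6 \right)} \right)}} = \frac{290325}{776899 \left(-1586\right)} - \frac{4959}{-57} = \frac{290325}{776899} \left(- \frac{1}{1586}\right) - -87 = - \frac{290325}{1232161814} + 87 = \frac{107197787493}{1232161814}$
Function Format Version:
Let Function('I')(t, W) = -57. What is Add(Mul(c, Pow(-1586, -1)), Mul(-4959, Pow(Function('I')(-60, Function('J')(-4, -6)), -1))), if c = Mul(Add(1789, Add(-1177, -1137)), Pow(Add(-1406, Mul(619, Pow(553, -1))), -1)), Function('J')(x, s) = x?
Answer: Rational(107197787493, 1232161814) ≈ 87.000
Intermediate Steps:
c = Rational(290325, 776899) (c = Mul(Add(1789, -2314), Pow(Add(-1406, Mul(619, Rational(1, 553))), -1)) = Mul(-525, Pow(Add(-1406, Rational(619, 553)), -1)) = Mul(-525, Pow(Rational(-776899, 553), -1)) = Mul(-525, Rational(-553, 776899)) = Rational(290325, 776899) ≈ 0.37370)
Add(Mul(c, Pow(-1586, -1)), Mul(-4959, Pow(Function('I')(-60, Function('J')(-4, -6)), -1))) = Add(Mul(Rational(290325, 776899), Pow(-1586, -1)), Mul(-4959, Pow(-57, -1))) = Add(Mul(Rational(290325, 776899), Rational(-1, 1586)), Mul(-4959, Rational(-1, 57))) = Add(Rational(-290325, 1232161814), 87) = Rational(107197787493, 1232161814)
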